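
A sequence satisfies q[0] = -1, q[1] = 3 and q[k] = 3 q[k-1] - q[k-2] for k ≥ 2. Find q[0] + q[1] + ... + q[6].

783

q[2] = 3·3 - (-1) = 10
q[3] = 3·10 - 3 = 27
q[4] = 3·27 - 10 = 71
q[5] = 3·71 - 27 = 186
q[6] = 3·186 - 71 = 487
Sum = (-1) + 3 + 10 + 27 + 71 + 186 + 487 = 783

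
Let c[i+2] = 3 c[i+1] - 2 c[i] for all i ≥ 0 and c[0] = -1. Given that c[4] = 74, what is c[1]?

Let c[1] = x.
c[2] = 2 + 3x
c[3] = 6 + 7x
c[4] = 14 + 15x
So 14 + 15x = 74, giving x = 4.

4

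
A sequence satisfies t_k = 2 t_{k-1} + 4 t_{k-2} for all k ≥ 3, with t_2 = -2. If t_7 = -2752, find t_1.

Let t_1 = w.
t_3 = -4 + 4w
t_4 = -16 + 8w
t_5 = -48 + 32w
t_6 = -160 + 96w
t_7 = -512 + 320w
So -512 + 320w = -2752, giving w = -7.

-7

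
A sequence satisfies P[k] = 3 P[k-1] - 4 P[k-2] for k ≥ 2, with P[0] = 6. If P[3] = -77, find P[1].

-1

Let P[1] = x.
P[2] = -24 + 3x
P[3] = -72 + 5x
So -72 + 5x = -77, giving x = -1.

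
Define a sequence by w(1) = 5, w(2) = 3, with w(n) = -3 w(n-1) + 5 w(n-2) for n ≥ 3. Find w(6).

w(3) = -3*3 + 5*5 = 16
w(4) = -3*16 + 5*3 = -33
w(5) = -3*(-33) + 5*16 = 179
w(6) = -3*179 + 5*(-33) = -702

-702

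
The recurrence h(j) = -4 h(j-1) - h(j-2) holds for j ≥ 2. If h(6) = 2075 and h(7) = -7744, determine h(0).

5

Rearranging, h(j-2) = -(h(j) + 4 h(j-1)).
h(5) = -(-7744 + 4·2075) = -556
h(4) = -(2075 + 4·(-556)) = 149
h(3) = -(-556 + 4·149) = -40
h(2) = -(149 + 4·(-40)) = 11
h(1) = -(-40 + 4·11) = -4
h(0) = -(11 + 4·(-4)) = 5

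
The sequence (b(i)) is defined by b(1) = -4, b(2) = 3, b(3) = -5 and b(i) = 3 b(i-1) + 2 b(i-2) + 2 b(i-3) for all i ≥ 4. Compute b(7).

b(4) = 3(-5) + 2(3) + 2(-4) = -17
b(5) = 3(-17) + 2(-5) + 2(3) = -55
b(6) = 3(-55) + 2(-17) + 2(-5) = -209
b(7) = 3(-209) + 2(-55) + 2(-17) = -771

-771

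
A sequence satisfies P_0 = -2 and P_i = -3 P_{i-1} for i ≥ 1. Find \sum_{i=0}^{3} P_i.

40

P_1 = -3*(-2) = 6
P_2 = -3*6 = -18
P_3 = -3*(-18) = 54
Sum = (-2) + 6 + (-18) + 54 = 40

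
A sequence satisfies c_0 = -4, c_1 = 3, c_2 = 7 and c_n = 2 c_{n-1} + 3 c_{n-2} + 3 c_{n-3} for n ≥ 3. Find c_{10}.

54673

c_3 = 2·7 + 3·3 + 3·(-4) = 11
c_4 = 2·11 + 3·7 + 3·3 = 52
c_5 = 2·52 + 3·11 + 3·7 = 158
c_6 = 2·158 + 3·52 + 3·11 = 505
c_7 = 2·505 + 3·158 + 3·52 = 1640
c_8 = 2·1640 + 3·505 + 3·158 = 5269
c_9 = 2·5269 + 3·1640 + 3·505 = 16973
c_{10} = 2·16973 + 3·5269 + 3·1640 = 54673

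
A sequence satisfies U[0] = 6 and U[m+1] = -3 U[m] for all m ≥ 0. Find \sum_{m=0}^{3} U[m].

U[1] = -3*6 = -18
U[2] = -3*(-18) = 54
U[3] = -3*54 = -162
Sum = 6 + (-18) + 54 + (-162) = -120

-120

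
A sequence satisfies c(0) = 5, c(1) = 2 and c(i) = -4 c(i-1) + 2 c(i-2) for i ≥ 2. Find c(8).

7760

c(2) = -4*2 + 2*5 = 2
c(3) = -4*2 + 2*2 = -4
c(4) = -4*(-4) + 2*2 = 20
c(5) = -4*20 + 2*(-4) = -88
c(6) = -4*(-88) + 2*20 = 392
c(7) = -4*392 + 2*(-88) = -1744
c(8) = -4*(-1744) + 2*392 = 7760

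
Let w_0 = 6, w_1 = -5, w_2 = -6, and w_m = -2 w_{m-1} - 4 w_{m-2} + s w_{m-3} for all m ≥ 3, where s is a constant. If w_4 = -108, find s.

4

w_3 = 32 + 6s
w_4 = -40 - 17s
So -40 - 17s = -108, giving s = 4.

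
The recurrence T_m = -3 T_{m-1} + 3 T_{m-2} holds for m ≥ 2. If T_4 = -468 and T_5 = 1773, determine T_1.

8

Rearranging, T_{m-2} = (T_m + 3 T_{m-1}) / 3.
T_3 = (1773 + 3*(-468)) / 3 = 369/3 = 123
T_2 = (-468 + 3*123) / 3 = -99/3 = -33
T_1 = (123 + 3*(-33)) / 3 = 24/3 = 8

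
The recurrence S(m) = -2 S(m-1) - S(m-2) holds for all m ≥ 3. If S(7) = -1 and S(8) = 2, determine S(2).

Rearranging, S(m-2) = -(S(m) + 2 S(m-1)).
S(6) = -(2 + 2(-1)) = 0
S(5) = -(-1 + 2(0)) = 1
S(4) = -(0 + 2(1)) = -2
S(3) = -(1 + 2(-2)) = 3
S(2) = -(-2 + 2(3)) = -4

-4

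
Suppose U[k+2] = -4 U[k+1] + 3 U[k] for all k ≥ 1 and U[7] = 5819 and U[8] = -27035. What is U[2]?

Rearranging, U[k-2] = (U[k] + 4 U[k-1]) / 3.
U[6] = (-27035 + 4*5819) / 3 = -3759/3 = -1253
U[5] = (5819 + 4*(-1253)) / 3 = 807/3 = 269
U[4] = (-1253 + 4*269) / 3 = -177/3 = -59
U[3] = (269 + 4*(-59)) / 3 = 33/3 = 11
U[2] = (-59 + 4*11) / 3 = -15/3 = -5

-5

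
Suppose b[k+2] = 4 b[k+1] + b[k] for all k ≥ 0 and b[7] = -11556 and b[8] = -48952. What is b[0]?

Rearranging, b[k-2] = b[k] - 4 b[k-1].
b[6] = -48952 - 4*(-11556) = -2728
b[5] = -11556 - 4*(-2728) = -644
b[4] = -2728 - 4*(-644) = -152
b[3] = -644 - 4*(-152) = -36
b[2] = -152 - 4*(-36) = -8
b[1] = -36 - 4*(-8) = -4
b[0] = -8 - 4*(-4) = 8

8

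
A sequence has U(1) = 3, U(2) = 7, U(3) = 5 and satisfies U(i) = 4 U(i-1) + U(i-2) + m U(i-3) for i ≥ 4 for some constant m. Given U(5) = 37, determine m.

-4

U(4) = 27 + 3m
U(5) = 113 + 19m
So 113 + 19m = 37, giving m = -4.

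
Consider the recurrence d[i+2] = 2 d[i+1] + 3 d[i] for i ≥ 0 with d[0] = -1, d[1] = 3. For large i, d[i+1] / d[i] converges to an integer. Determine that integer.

3

The characteristic equation is r^2 - 2r - 3 = 0, which factors as (r - 3)(r + 1) = 0.
So the roots are 3 and -1. Since |3| > |-1| and the coefficient of 3^i is non-zero, the ratio tends to 3.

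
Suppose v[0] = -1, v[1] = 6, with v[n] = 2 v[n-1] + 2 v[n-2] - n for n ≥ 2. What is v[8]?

3390

v[2] = 2(6) + 2(-1) - 2 = 8
v[3] = 2(8) + 2(6) - 3 = 25
v[4] = 2(25) + 2(8) - 4 = 62
v[5] = 2(62) + 2(25) - 5 = 169
v[6] = 2(169) + 2(62) - 6 = 456
v[7] = 2(456) + 2(169) - 7 = 1243
v[8] = 2(1243) + 2(456) - 8 = 3390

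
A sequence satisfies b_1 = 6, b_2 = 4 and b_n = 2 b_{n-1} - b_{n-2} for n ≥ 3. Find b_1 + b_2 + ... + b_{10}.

b_3 = 2(4) - 6 = 2
b_4 = 2(2) - 4 = 0
b_5 = 2(0) - 2 = -2
b_6 = 2(-2) - 0 = -4
b_7 = 2(-4) - (-2) = -6
b_8 = 2(-6) - (-4) = -8
b_9 = 2(-8) - (-6) = -10
b_{10} = 2(-10) - (-8) = -12
Sum = 6 + 4 + 2 + 0 + (-2) + (-4) + (-6) + (-8) + (-10) + (-12) = -30

-30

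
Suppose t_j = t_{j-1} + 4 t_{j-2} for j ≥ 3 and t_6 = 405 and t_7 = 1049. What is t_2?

Rearranging, t_{j-2} = (t_j - t_{j-1}) / 4.
t_5 = (1049 - 405) / 4 = 644/4 = 161
t_4 = (405 - 161) / 4 = 244/4 = 61
t_3 = (161 - 61) / 4 = 100/4 = 25
t_2 = (61 - 25) / 4 = 36/4 = 9

9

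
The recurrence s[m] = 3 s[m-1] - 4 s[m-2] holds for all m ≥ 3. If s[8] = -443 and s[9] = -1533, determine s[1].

-6

Rearranging, s[m-2] = (s[m] - 3 s[m-1]) / -4.
s[7] = (-1533 - 3(-443)) / -4 = -204/-4 = 51
s[6] = (-443 - 3(51)) / -4 = -596/-4 = 149
s[5] = (51 - 3(149)) / -4 = -396/-4 = 99
s[4] = (149 - 3(99)) / -4 = -148/-4 = 37
s[3] = (99 - 3(37)) / -4 = -12/-4 = 3
s[2] = (37 - 3(3)) / -4 = 28/-4 = -7
s[1] = (3 - 3(-7)) / -4 = 24/-4 = -6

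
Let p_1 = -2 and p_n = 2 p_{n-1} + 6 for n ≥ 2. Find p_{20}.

2097146

The fixed point is 6/(1 - 2) = -6, so p_n + 6 = 2(p_{n-1} + 6).
Hence p_n = 4·2^{n-1} - 6.
p_{20} = 4·2^{19} - 6 = 4·524288 - 6 = 2097146.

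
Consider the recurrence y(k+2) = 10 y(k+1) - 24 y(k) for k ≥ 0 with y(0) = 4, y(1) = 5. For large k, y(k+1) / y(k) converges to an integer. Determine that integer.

6

The characteristic equation is r^2 - 10r + 24 = 0, which factors as (r - 6)(r - 4) = 0.
So the roots are 6 and 4. Since |6| > |4| and the coefficient of 6^k is non-zero, the ratio tends to 6.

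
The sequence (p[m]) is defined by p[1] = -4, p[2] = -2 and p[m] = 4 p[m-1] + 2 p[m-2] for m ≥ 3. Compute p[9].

-119104

p[3] = 4*(-2) + 2*(-4) = -16
p[4] = 4*(-16) + 2*(-2) = -68
p[5] = 4*(-68) + 2*(-16) = -304
p[6] = 4*(-304) + 2*(-68) = -1352
p[7] = 4*(-1352) + 2*(-304) = -6016
p[8] = 4*(-6016) + 2*(-1352) = -26768
p[9] = 4*(-26768) + 2*(-6016) = -119104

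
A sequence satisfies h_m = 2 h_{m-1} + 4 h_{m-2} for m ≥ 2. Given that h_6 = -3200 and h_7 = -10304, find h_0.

Rearranging, h_{m-2} = (h_m - 2 h_{m-1}) / 4.
h_5 = (-10304 - 2*(-3200)) / 4 = -3904/4 = -976
h_4 = (-3200 - 2*(-976)) / 4 = -1248/4 = -312
h_3 = (-976 - 2*(-312)) / 4 = -352/4 = -88
h_2 = (-312 - 2*(-88)) / 4 = -136/4 = -34
h_1 = (-88 - 2*(-34)) / 4 = -20/4 = -5
h_0 = (-34 - 2*(-5)) / 4 = -24/4 = -6

-6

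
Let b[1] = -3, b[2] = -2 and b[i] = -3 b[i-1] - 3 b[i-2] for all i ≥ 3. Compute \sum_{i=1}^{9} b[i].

-326

b[3] = -3·(-2) - 3·(-3) = 15
b[4] = -3·15 - 3·(-2) = -39
b[5] = -3·(-39) - 3·15 = 72
b[6] = -3·72 - 3·(-39) = -99
b[7] = -3·(-99) - 3·72 = 81
b[8] = -3·81 - 3·(-99) = 54
b[9] = -3·54 - 3·81 = -405
Sum = (-3) + (-2) + 15 + (-39) + 72 + (-99) + 81 + 54 + (-405) = -326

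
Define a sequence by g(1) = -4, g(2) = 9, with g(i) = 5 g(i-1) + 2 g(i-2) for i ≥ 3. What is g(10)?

g(3) = 5(9) + 2(-4) = 37
g(4) = 5(37) + 2(9) = 203
g(5) = 5(203) + 2(37) = 1089
g(6) = 5(1089) + 2(203) = 5851
g(7) = 5(5851) + 2(1089) = 31433
g(8) = 5(31433) + 2(5851) = 168867
g(9) = 5(168867) + 2(31433) = 907201
g(10) = 5(907201) + 2(168867) = 4873739

4873739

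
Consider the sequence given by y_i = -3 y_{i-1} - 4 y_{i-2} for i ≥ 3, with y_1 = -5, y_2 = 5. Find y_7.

y_3 = -3*5 - 4*(-5) = 5
y_4 = -3*5 - 4*5 = -35
y_5 = -3*(-35) - 4*5 = 85
y_6 = -3*85 - 4*(-35) = -115
y_7 = -3*(-115) - 4*85 = 5

5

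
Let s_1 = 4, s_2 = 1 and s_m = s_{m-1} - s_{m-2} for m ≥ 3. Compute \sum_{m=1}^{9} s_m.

s_3 = 1 - 4 = -3
s_4 = (-3) - 1 = -4
s_5 = (-4) - (-3) = -1
s_6 = (-1) - (-4) = 3
s_7 = 3 - (-1) = 4
s_8 = 4 - 3 = 1
s_9 = 1 - 4 = -3
Sum = 4 + 1 + (-3) + (-4) + (-1) + 3 + 4 + 1 + (-3) = 2

2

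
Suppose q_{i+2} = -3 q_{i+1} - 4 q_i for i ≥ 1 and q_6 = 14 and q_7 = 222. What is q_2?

Rearranging, q_{i-2} = (q_i + 3 q_{i-1}) / -4.
q_5 = (222 + 3(14)) / -4 = 264/-4 = -66
q_4 = (14 + 3(-66)) / -4 = -184/-4 = 46
q_3 = (-66 + 3(46)) / -4 = 72/-4 = -18
q_2 = (46 + 3(-18)) / -4 = -8/-4 = 2

2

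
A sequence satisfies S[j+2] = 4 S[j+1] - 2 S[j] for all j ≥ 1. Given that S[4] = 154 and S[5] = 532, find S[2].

7

Rearranging, S[j-2] = (S[j] - 4 S[j-1]) / -2.
S[3] = (532 - 4·154) / -2 = -84/-2 = 42
S[2] = (154 - 4·42) / -2 = -14/-2 = 7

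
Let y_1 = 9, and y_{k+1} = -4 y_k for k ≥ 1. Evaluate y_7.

36864

y_2 = -4(9) = -36
y_3 = -4(-36) = 144
y_4 = -4(144) = -576
y_5 = -4(-576) = 2304
y_6 = -4(2304) = -9216
y_7 = -4(-9216) = 36864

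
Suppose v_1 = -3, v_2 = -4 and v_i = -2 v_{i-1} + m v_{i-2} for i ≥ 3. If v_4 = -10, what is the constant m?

3

v_3 = 8 - 3m
v_4 = -16 + 2m
So -16 + 2m = -10, giving m = 3.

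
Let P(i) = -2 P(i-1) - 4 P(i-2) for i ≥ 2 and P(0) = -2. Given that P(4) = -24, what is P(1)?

Let P(1) = z.
P(2) = 8 - 2z
P(3) = -16
P(4) = 8z
So 8z = -24, giving z = -3.

-3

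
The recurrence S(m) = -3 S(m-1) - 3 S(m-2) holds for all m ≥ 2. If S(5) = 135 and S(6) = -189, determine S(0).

Rearranging, S(m-2) = (S(m) + 3 S(m-1)) / -3.
S(4) = (-189 + 3·135) / -3 = 216/-3 = -72
S(3) = (135 + 3·(-72)) / -3 = -81/-3 = 27
S(2) = (-72 + 3·27) / -3 = 9/-3 = -3
S(1) = (27 + 3·(-3)) / -3 = 18/-3 = -6
S(0) = (-3 + 3·(-6)) / -3 = -21/-3 = 7

7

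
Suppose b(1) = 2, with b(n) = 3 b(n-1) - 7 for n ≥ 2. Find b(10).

b(2) = 3*2 - 7 = -1
b(3) = 3*(-1) - 7 = -10
b(4) = 3*(-10) - 7 = -37
b(5) = 3*(-37) - 7 = -118
b(6) = 3*(-118) - 7 = -361
b(7) = 3*(-361) - 7 = -1090
b(8) = 3*(-1090) - 7 = -3277
b(9) = 3*(-3277) - 7 = -9838
b(10) = 3*(-9838) - 7 = -29521

-29521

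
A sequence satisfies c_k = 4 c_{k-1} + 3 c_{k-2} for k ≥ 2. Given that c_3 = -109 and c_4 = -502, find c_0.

2

Rearranging, c_{k-2} = (c_k - 4 c_{k-1}) / 3.
c_2 = (-502 - 4*(-109)) / 3 = -66/3 = -22
c_1 = (-109 - 4*(-22)) / 3 = -21/3 = -7
c_0 = (-22 - 4*(-7)) / 3 = 6/3 = 2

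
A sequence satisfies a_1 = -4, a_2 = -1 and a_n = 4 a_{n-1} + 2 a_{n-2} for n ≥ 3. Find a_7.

-4432

a_3 = 4·(-1) + 2·(-4) = -12
a_4 = 4·(-12) + 2·(-1) = -50
a_5 = 4·(-50) + 2·(-12) = -224
a_6 = 4·(-224) + 2·(-50) = -996
a_7 = 4·(-996) + 2·(-224) = -4432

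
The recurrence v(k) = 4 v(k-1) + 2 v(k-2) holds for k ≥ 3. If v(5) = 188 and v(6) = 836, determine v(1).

Rearranging, v(k-2) = (v(k) - 4 v(k-1)) / 2.
v(4) = (836 - 4*188) / 2 = 84/2 = 42
v(3) = (188 - 4*42) / 2 = 20/2 = 10
v(2) = (42 - 4*10) / 2 = 2/2 = 1
v(1) = (10 - 4*1) / 2 = 6/2 = 3

3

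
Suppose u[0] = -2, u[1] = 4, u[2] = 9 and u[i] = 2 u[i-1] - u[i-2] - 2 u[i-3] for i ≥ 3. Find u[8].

u[3] = 2·9 - 4 - 2·(-2) = 18
u[4] = 2·18 - 9 - 2·4 = 19
u[5] = 2·19 - 18 - 2·9 = 2
u[6] = 2·2 - 19 - 2·18 = -51
u[7] = 2·(-51) - 2 - 2·19 = -142
u[8] = 2·(-142) - (-51) - 2·2 = -237

-237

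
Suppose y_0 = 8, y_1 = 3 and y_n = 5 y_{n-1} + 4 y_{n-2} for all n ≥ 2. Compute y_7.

y_2 = 5(3) + 4(8) = 47
y_3 = 5(47) + 4(3) = 247
y_4 = 5(247) + 4(47) = 1423
y_5 = 5(1423) + 4(247) = 8103
y_6 = 5(8103) + 4(1423) = 46207
y_7 = 5(46207) + 4(8103) = 263447

263447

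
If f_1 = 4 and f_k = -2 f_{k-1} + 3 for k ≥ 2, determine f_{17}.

The fixed point is 3/(1 + 2) = 1, so f_k - 1 = -2(f_{k-1} - 1).
Hence f_k = 3·(-2)^{k-1} + 1.
f_{17} = 3·(-2)^{16} + 1 = 3·65536 + 1 = 196609.

196609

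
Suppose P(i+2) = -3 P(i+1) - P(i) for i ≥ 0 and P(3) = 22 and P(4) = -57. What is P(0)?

Rearranging, P(i-2) = -(P(i) + 3 P(i-1)).
P(2) = -(-57 + 3(22)) = -9
P(1) = -(22 + 3(-9)) = 5
P(0) = -(-9 + 3(5)) = -6

-6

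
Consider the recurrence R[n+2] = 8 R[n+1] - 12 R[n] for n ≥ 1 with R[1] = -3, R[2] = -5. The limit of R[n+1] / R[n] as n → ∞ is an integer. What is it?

The characteristic equation is r^2 - 8r + 12 = 0, which factors as (r - 6)(r - 2) = 0.
So the roots are 6 and 2. Since |6| > |2| and the coefficient of 6^n is non-zero, the ratio tends to 6.

6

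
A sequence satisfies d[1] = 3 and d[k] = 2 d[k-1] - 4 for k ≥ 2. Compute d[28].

The fixed point is -4/(1 - 2) = 4, so d[k] - 4 = 2(d[k-1] - 4).
Hence d[k] = -1·2^{k-1} + 4.
d[28] = -1·2^{27} + 4 = -1·134217728 + 4 = -134217724.

-134217724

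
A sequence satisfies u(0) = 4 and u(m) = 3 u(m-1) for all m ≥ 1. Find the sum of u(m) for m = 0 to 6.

u(1) = 3·4 = 12
u(2) = 3·12 = 36
u(3) = 3·36 = 108
u(4) = 3·108 = 324
u(5) = 3·324 = 972
u(6) = 3·972 = 2916
Sum = 4 + 12 + 36 + 108 + 324 + 972 + 2916 = 4372

4372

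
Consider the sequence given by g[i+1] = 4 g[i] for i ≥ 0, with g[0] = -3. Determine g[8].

g[1] = 4·(-3) = -12
g[2] = 4·(-12) = -48
g[3] = 4·(-48) = -192
g[4] = 4·(-192) = -768
g[5] = 4·(-768) = -3072
g[6] = 4·(-3072) = -12288
g[7] = 4·(-12288) = -49152
g[8] = 4·(-49152) = -196608

-196608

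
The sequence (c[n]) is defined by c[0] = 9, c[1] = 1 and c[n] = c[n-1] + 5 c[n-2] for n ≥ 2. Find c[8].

c[2] = 1 + 5·9 = 46
c[3] = 46 + 5·1 = 51
c[4] = 51 + 5·46 = 281
c[5] = 281 + 5·51 = 536
c[6] = 536 + 5·281 = 1941
c[7] = 1941 + 5·536 = 4621
c[8] = 4621 + 5·1941 = 14326

14326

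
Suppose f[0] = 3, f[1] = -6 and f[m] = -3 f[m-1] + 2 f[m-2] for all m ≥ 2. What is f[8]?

48252

f[2] = -3*(-6) + 2*3 = 24
f[3] = -3*24 + 2*(-6) = -84
f[4] = -3*(-84) + 2*24 = 300
f[5] = -3*300 + 2*(-84) = -1068
f[6] = -3*(-1068) + 2*300 = 3804
f[7] = -3*3804 + 2*(-1068) = -13548
f[8] = -3*(-13548) + 2*3804 = 48252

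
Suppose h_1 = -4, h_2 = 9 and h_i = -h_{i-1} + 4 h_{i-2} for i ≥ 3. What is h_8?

h_3 = -9 + 4*(-4) = -25
h_4 = -(-25) + 4*9 = 61
h_5 = -61 + 4*(-25) = -161
h_6 = -(-161) + 4*61 = 405
h_7 = -405 + 4*(-161) = -1049
h_8 = -(-1049) + 4*405 = 2669

2669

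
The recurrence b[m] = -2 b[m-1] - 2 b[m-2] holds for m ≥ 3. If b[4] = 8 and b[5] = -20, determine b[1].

Rearranging, b[m-2] = (b[m] + 2 b[m-1]) / -2.
b[3] = (-20 + 2*8) / -2 = -4/-2 = 2
b[2] = (8 + 2*2) / -2 = 12/-2 = -6
b[1] = (2 + 2*(-6)) / -2 = -10/-2 = 5

5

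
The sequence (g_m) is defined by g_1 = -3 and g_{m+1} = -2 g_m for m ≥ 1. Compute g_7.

g_2 = -2*(-3) = 6
g_3 = -2*6 = -12
g_4 = -2*(-12) = 24
g_5 = -2*24 = -48
g_6 = -2*(-48) = 96
g_7 = -2*96 = -192

-192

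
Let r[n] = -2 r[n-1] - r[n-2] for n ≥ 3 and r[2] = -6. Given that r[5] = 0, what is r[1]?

8

Let r[1] = x.
r[3] = 12 - x
r[4] = -18 + 2x
r[5] = 24 - 3x
So 24 - 3x = 0, giving x = 8.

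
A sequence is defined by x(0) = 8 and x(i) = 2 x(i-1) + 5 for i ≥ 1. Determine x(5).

411

x(1) = 2(8) + 5 = 21
x(2) = 2(21) + 5 = 47
x(3) = 2(47) + 5 = 99
x(4) = 2(99) + 5 = 203
x(5) = 2(203) + 5 = 411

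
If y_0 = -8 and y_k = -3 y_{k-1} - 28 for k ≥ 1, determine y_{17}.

129140156

The fixed point is -28/(1 + 3) = -7, so y_k + 7 = -3(y_{k-1} + 7).
Hence y_k = -1·(-3)^k - 7.
y_{17} = -1·(-3)^{17} - 7 = -1·-129140163 - 7 = 129140156.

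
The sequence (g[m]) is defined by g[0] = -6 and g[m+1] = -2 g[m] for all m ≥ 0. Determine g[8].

-1536

g[1] = -2(-6) = 12
g[2] = -2(12) = -24
g[3] = -2(-24) = 48
g[4] = -2(48) = -96
g[5] = -2(-96) = 192
g[6] = -2(192) = -384
g[7] = -2(-384) = 768
g[8] = -2(768) = -1536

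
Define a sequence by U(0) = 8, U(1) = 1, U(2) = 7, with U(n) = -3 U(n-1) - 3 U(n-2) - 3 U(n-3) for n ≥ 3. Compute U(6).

U(3) = -3·7 - 3·1 - 3·8 = -48
U(4) = -3·(-48) - 3·7 - 3·1 = 120
U(5) = -3·120 - 3·(-48) - 3·7 = -237
U(6) = -3·(-237) - 3·120 - 3·(-48) = 495

495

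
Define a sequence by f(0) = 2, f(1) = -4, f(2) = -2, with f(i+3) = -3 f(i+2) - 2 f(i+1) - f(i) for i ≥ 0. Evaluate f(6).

f(3) = -3(-2) - 2(-4) - 2 = 12
f(4) = -3(12) - 2(-2) - (-4) = -28
f(5) = -3(-28) - 2(12) - (-2) = 62
f(6) = -3(62) - 2(-28) - 12 = -142

-142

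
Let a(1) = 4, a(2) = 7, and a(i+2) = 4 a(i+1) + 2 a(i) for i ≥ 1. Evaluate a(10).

a(3) = 4·7 + 2·4 = 36
a(4) = 4·36 + 2·7 = 158
a(5) = 4·158 + 2·36 = 704
a(6) = 4·704 + 2·158 = 3132
a(7) = 4·3132 + 2·704 = 13936
a(8) = 4·13936 + 2·3132 = 62008
a(9) = 4·62008 + 2·13936 = 275904
a(10) = 4·275904 + 2·62008 = 1227632

1227632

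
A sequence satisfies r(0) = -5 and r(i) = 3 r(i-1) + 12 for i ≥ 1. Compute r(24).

282429536475

The fixed point is 12/(1 - 3) = -6, so r(i) + 6 = 3(r(i-1) + 6).
Hence r(i) = 1·3^i - 6.
r(24) = 1·3^{24} - 6 = 1·282429536481 - 6 = 282429536475.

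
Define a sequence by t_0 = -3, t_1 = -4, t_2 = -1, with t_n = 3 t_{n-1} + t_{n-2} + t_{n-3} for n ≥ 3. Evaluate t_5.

t_3 = 3(-1) + (-4) + (-3) = -10
t_4 = 3(-10) + (-1) + (-4) = -35
t_5 = 3(-35) + (-10) + (-1) = -116

-116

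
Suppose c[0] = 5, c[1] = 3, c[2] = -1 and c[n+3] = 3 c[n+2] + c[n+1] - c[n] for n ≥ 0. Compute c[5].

-61

c[3] = 3·(-1) + 3 - 5 = -5
c[4] = 3·(-5) + (-1) - 3 = -19
c[5] = 3·(-19) + (-5) - (-1) = -61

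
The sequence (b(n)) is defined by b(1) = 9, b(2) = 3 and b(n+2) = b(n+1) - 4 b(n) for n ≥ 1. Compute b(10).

3771

b(3) = 3 - 4*9 = -33
b(4) = (-33) - 4*3 = -45
b(5) = (-45) - 4*(-33) = 87
b(6) = 87 - 4*(-45) = 267
b(7) = 267 - 4*87 = -81
b(8) = (-81) - 4*267 = -1149
b(9) = (-1149) - 4*(-81) = -825
b(10) = (-825) - 4*(-1149) = 3771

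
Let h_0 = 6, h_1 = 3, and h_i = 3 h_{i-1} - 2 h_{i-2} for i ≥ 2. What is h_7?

h_2 = 3*3 - 2*6 = -3
h_3 = 3*(-3) - 2*3 = -15
h_4 = 3*(-15) - 2*(-3) = -39
h_5 = 3*(-39) - 2*(-15) = -87
h_6 = 3*(-87) - 2*(-39) = -183
h_7 = 3*(-183) - 2*(-87) = -375

-375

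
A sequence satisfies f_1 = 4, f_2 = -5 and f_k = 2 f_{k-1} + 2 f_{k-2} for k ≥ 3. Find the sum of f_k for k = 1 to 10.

-7997

f_3 = 2(-5) + 2(4) = -2
f_4 = 2(-2) + 2(-5) = -14
f_5 = 2(-14) + 2(-2) = -32
f_6 = 2(-32) + 2(-14) = -92
f_7 = 2(-92) + 2(-32) = -248
f_8 = 2(-248) + 2(-92) = -680
f_9 = 2(-680) + 2(-248) = -1856
f_{10} = 2(-1856) + 2(-680) = -5072
Sum = 4 + (-5) + (-2) + (-14) + (-32) + (-92) + (-248) + (-680) + (-1856) + (-5072) = -7997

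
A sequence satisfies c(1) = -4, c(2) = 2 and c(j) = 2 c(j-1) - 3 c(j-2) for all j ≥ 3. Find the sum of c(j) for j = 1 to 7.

-178

c(3) = 2(2) - 3(-4) = 16
c(4) = 2(16) - 3(2) = 26
c(5) = 2(26) - 3(16) = 4
c(6) = 2(4) - 3(26) = -70
c(7) = 2(-70) - 3(4) = -152
Sum = (-4) + 2 + 16 + 26 + 4 + (-70) + (-152) = -178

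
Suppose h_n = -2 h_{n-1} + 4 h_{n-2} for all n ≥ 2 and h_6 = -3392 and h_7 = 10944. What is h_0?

-5

Rearranging, h_{n-2} = (h_n + 2 h_{n-1}) / 4.
h_5 = (10944 + 2·(-3392)) / 4 = 4160/4 = 1040
h_4 = (-3392 + 2·1040) / 4 = -1312/4 = -328
h_3 = (1040 + 2·(-328)) / 4 = 384/4 = 96
h_2 = (-328 + 2·96) / 4 = -136/4 = -34
h_1 = (96 + 2·(-34)) / 4 = 28/4 = 7
h_0 = (-34 + 2·7) / 4 = -20/4 = -5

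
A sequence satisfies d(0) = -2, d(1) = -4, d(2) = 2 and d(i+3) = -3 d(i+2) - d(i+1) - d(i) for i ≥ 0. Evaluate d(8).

166

d(3) = -3(2) - (-4) - (-2) = 0
d(4) = -3(0) - 2 - (-4) = 2
d(5) = -3(2) - 0 - 2 = -8
d(6) = -3(-8) - 2 - 0 = 22
d(7) = -3(22) - (-8) - 2 = -60
d(8) = -3(-60) - 22 - (-8) = 166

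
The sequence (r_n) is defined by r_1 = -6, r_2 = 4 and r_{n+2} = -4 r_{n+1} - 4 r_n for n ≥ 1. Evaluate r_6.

r_3 = -4(4) - 4(-6) = 8
r_4 = -4(8) - 4(4) = -48
r_5 = -4(-48) - 4(8) = 160
r_6 = -4(160) - 4(-48) = -448

-448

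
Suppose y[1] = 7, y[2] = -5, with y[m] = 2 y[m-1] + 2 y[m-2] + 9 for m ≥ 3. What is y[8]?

y[3] = 2·(-5) + 2·7 + 9 = 13
y[4] = 2·13 + 2·(-5) + 9 = 25
y[5] = 2·25 + 2·13 + 9 = 85
y[6] = 2·85 + 2·25 + 9 = 229
y[7] = 2·229 + 2·85 + 9 = 637
y[8] = 2·637 + 2·229 + 9 = 1741

1741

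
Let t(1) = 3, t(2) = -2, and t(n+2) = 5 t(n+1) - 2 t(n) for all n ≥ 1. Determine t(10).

t(3) = 5*(-2) - 2*3 = -16
t(4) = 5*(-16) - 2*(-2) = -76
t(5) = 5*(-76) - 2*(-16) = -348
t(6) = 5*(-348) - 2*(-76) = -1588
t(7) = 5*(-1588) - 2*(-348) = -7244
t(8) = 5*(-7244) - 2*(-1588) = -33044
t(9) = 5*(-33044) - 2*(-7244) = -150732
t(10) = 5*(-150732) - 2*(-33044) = -687572

-687572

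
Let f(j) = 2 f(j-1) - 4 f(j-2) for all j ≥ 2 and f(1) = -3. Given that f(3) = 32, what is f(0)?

Let f(0) = z.
f(2) = -6 - 4z
f(3) = -8z
So -8z = 32, giving z = -4.

-4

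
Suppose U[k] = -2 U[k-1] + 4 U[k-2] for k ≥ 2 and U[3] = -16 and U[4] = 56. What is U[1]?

Rearranging, U[k-2] = (U[k] + 2 U[k-1]) / 4.
U[2] = (56 + 2*(-16)) / 4 = 24/4 = 6
U[1] = (-16 + 2*6) / 4 = -4/4 = -1

-1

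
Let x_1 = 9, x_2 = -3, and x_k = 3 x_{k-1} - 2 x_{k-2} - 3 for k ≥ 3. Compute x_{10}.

-7629

x_3 = 3*(-3) - 2*9 - 3 = -30
x_4 = 3*(-30) - 2*(-3) - 3 = -87
x_5 = 3*(-87) - 2*(-30) - 3 = -204
x_6 = 3*(-204) - 2*(-87) - 3 = -441
x_7 = 3*(-441) - 2*(-204) - 3 = -918
x_8 = 3*(-918) - 2*(-441) - 3 = -1875
x_9 = 3*(-1875) - 2*(-918) - 3 = -3792
x_{10} = 3*(-3792) - 2*(-1875) - 3 = -7629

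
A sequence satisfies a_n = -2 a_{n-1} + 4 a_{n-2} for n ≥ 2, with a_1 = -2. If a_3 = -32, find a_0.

2

Let a_0 = z.
a_2 = 4 + 4z
a_3 = -16 - 8z
So -16 - 8z = -32, giving z = 2.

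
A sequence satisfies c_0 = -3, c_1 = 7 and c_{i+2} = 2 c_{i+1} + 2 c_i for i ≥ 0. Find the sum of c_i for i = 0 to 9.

18546

c_2 = 2*7 + 2*(-3) = 8
c_3 = 2*8 + 2*7 = 30
c_4 = 2*30 + 2*8 = 76
c_5 = 2*76 + 2*30 = 212
c_6 = 2*212 + 2*76 = 576
c_7 = 2*576 + 2*212 = 1576
c_8 = 2*1576 + 2*576 = 4304
c_9 = 2*4304 + 2*1576 = 11760
Sum = (-3) + 7 + 8 + 30 + 76 + 212 + 576 + 1576 + 4304 + 11760 = 18546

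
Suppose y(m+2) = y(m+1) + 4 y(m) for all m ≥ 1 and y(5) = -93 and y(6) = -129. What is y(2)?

3

Rearranging, y(m-2) = (y(m) - y(m-1)) / 4.
y(4) = (-129 - (-93)) / 4 = -36/4 = -9
y(3) = (-93 - (-9)) / 4 = -84/4 = -21
y(2) = (-9 - (-21)) / 4 = 12/4 = 3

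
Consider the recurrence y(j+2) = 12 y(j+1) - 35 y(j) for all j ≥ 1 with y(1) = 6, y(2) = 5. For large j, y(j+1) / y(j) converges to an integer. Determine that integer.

The characteristic equation is r^2 - 12r + 35 = 0, which factors as (r - 7)(r - 5) = 0.
So the roots are 7 and 5. Since |7| > |5| and the coefficient of 7^j is non-zero, the ratio tends to 7.

7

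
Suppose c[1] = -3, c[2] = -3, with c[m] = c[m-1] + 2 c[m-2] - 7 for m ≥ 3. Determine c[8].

-549

c[3] = (-3) + 2(-3) - 7 = -16
c[4] = (-16) + 2(-3) - 7 = -29
c[5] = (-29) + 2(-16) - 7 = -68
c[6] = (-68) + 2(-29) - 7 = -133
c[7] = (-133) + 2(-68) - 7 = -276
c[8] = (-276) + 2(-133) - 7 = -549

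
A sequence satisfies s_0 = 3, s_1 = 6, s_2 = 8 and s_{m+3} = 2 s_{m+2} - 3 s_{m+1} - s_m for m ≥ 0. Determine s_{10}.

-907

s_3 = 2(8) - 3(6) - 3 = -5
s_4 = 2(-5) - 3(8) - 6 = -40
s_5 = 2(-40) - 3(-5) - 8 = -73
s_6 = 2(-73) - 3(-40) - (-5) = -21
s_7 = 2(-21) - 3(-73) - (-40) = 217
s_8 = 2(217) - 3(-21) - (-73) = 570
s_9 = 2(570) - 3(217) - (-21) = 510
s_{10} = 2(510) - 3(570) - 217 = -907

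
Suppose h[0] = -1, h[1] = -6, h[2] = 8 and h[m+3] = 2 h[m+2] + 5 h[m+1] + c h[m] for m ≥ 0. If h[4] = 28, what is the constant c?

h[3] = -14 - c
h[4] = 12 - 8c
So 12 - 8c = 28, giving c = -2.

-2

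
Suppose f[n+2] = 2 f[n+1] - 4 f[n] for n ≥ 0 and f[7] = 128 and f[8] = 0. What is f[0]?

Rearranging, f[n-2] = (f[n] - 2 f[n-1]) / -4.
f[6] = (0 - 2(128)) / -4 = -256/-4 = 64
f[5] = (128 - 2(64)) / -4 = 0/-4 = 0
f[4] = (64 - 2(0)) / -4 = 64/-4 = -16
f[3] = (0 - 2(-16)) / -4 = 32/-4 = -8
f[2] = (-16 - 2(-8)) / -4 = 0/-4 = 0
f[1] = (-8 - 2(0)) / -4 = -8/-4 = 2
f[0] = (0 - 2(2)) / -4 = -4/-4 = 1

1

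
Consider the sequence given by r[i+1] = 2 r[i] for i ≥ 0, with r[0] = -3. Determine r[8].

r[1] = 2*(-3) = -6
r[2] = 2*(-6) = -12
r[3] = 2*(-12) = -24
r[4] = 2*(-24) = -48
r[5] = 2*(-48) = -96
r[6] = 2*(-96) = -192
r[7] = 2*(-192) = -384
r[8] = 2*(-384) = -768

-768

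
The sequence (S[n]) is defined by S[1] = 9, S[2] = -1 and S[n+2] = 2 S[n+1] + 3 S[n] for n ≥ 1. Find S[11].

S[3] = 2(-1) + 3(9) = 25
S[4] = 2(25) + 3(-1) = 47
S[5] = 2(47) + 3(25) = 169
S[6] = 2(169) + 3(47) = 479
S[7] = 2(479) + 3(169) = 1465
S[8] = 2(1465) + 3(479) = 4367
S[9] = 2(4367) + 3(1465) = 13129
S[10] = 2(13129) + 3(4367) = 39359
S[11] = 2(39359) + 3(13129) = 118105

118105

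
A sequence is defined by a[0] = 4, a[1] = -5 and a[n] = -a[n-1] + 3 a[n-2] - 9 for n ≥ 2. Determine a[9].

a[2] = -(-5) + 3*4 - 9 = 8
a[3] = -8 + 3*(-5) - 9 = -32
a[4] = -(-32) + 3*8 - 9 = 47
a[5] = -47 + 3*(-32) - 9 = -152
a[6] = -(-152) + 3*47 - 9 = 284
a[7] = -284 + 3*(-152) - 9 = -749
a[8] = -(-749) + 3*284 - 9 = 1592
a[9] = -1592 + 3*(-749) - 9 = -3848

-3848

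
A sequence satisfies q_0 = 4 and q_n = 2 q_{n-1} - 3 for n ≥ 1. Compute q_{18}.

The fixed point is -3/(1 - 2) = 3, so q_n - 3 = 2(q_{n-1} - 3).
Hence q_n = 1·2^n + 3.
q_{18} = 1·2^{18} + 3 = 1·262144 + 3 = 262147.

262147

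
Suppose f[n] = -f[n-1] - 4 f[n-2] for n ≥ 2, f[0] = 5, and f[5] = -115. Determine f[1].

5

Let f[1] = x.
f[2] = -20 - x
f[3] = 20 - 3x
f[4] = 60 + 7x
f[5] = -140 + 5x
So -140 + 5x = -115, giving x = 5.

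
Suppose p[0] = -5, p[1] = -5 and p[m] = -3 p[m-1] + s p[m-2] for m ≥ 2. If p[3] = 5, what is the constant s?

p[2] = 15 - 5s
p[3] = -45 + 10s
So -45 + 10s = 5, giving s = 5.

5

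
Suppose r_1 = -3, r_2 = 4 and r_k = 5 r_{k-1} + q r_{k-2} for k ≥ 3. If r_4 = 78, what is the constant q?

r_3 = 20 - 3q
r_4 = 100 - 11q
So 100 - 11q = 78, giving q = 2.

2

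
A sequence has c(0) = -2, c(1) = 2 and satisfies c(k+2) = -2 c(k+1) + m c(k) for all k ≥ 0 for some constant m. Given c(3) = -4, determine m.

c(2) = -4 - 2m
c(3) = 8 + 6m
So 8 + 6m = -4, giving m = -2.

-2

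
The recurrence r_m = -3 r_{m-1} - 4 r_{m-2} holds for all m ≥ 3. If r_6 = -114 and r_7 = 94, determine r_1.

Rearranging, r_{m-2} = (r_m + 3 r_{m-1}) / -4.
r_5 = (94 + 3·(-114)) / -4 = -248/-4 = 62
r_4 = (-114 + 3·62) / -4 = 72/-4 = -18
r_3 = (62 + 3·(-18)) / -4 = 8/-4 = -2
r_2 = (-18 + 3·(-2)) / -4 = -24/-4 = 6
r_1 = (-2 + 3·6) / -4 = 16/-4 = -4

-4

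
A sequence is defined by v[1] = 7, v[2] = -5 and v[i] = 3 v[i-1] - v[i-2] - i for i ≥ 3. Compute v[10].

v[3] = 3(-5) - 7 - 3 = -25
v[4] = 3(-25) - (-5) - 4 = -74
v[5] = 3(-74) - (-25) - 5 = -202
v[6] = 3(-202) - (-74) - 6 = -538
v[7] = 3(-538) - (-202) - 7 = -1419
v[8] = 3(-1419) - (-538) - 8 = -3727
v[9] = 3(-3727) - (-1419) - 9 = -9771
v[10] = 3(-9771) - (-3727) - 10 = -25596

-25596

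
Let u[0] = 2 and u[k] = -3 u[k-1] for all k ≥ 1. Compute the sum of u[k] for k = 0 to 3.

-40

u[1] = -3(2) = -6
u[2] = -3(-6) = 18
u[3] = -3(18) = -54
Sum = 2 + (-6) + 18 + (-54) = -40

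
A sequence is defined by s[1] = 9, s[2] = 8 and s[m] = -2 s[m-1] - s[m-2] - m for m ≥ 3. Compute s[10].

152

s[3] = -2*8 - 9 - 3 = -28
s[4] = -2*(-28) - 8 - 4 = 44
s[5] = -2*44 - (-28) - 5 = -65
s[6] = -2*(-65) - 44 - 6 = 80
s[7] = -2*80 - (-65) - 7 = -102
s[8] = -2*(-102) - 80 - 8 = 116
s[9] = -2*116 - (-102) - 9 = -139
s[10] = -2*(-139) - 116 - 10 = 152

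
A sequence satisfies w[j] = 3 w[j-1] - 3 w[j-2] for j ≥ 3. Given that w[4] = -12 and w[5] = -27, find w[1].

Rearranging, w[j-2] = (w[j] - 3 w[j-1]) / -3.
w[3] = (-27 - 3·(-12)) / -3 = 9/-3 = -3
w[2] = (-12 - 3·(-3)) / -3 = -3/-3 = 1
w[1] = (-3 - 3·1) / -3 = -6/-3 = 2

2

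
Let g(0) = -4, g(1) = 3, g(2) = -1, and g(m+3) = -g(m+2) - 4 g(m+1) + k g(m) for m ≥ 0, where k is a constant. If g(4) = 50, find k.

g(3) = -11 - 4k
g(4) = 15 + 7k
So 15 + 7k = 50, giving k = 5.

5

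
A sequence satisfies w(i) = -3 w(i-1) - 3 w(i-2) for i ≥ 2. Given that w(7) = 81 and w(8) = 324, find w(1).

-3

Rearranging, w(i-2) = (w(i) + 3 w(i-1)) / -3.
w(6) = (324 + 3(81)) / -3 = 567/-3 = -189
w(5) = (81 + 3(-189)) / -3 = -486/-3 = 162
w(4) = (-189 + 3(162)) / -3 = 297/-3 = -99
w(3) = (162 + 3(-99)) / -3 = -135/-3 = 45
w(2) = (-99 + 3(45)) / -3 = 36/-3 = -12
w(1) = (45 + 3(-12)) / -3 = 9/-3 = -3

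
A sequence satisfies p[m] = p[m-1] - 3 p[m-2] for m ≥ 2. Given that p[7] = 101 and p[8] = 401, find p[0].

-4

Rearranging, p[m-2] = (p[m] - p[m-1]) / -3.
p[6] = (401 - 101) / -3 = 300/-3 = -100
p[5] = (101 - (-100)) / -3 = 201/-3 = -67
p[4] = (-100 - (-67)) / -3 = -33/-3 = 11
p[3] = (-67 - 11) / -3 = -78/-3 = 26
p[2] = (11 - 26) / -3 = -15/-3 = 5
p[1] = (26 - 5) / -3 = 21/-3 = -7
p[0] = (5 - (-7)) / -3 = 12/-3 = -4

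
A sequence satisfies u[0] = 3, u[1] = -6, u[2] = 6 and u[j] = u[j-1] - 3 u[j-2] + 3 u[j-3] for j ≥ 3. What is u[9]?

-786

u[3] = 6 - 3·(-6) + 3·3 = 33
u[4] = 33 - 3·6 + 3·(-6) = -3
u[5] = (-3) - 3·33 + 3·6 = -84
u[6] = (-84) - 3·(-3) + 3·33 = 24
u[7] = 24 - 3·(-84) + 3·(-3) = 267
u[8] = 267 - 3·24 + 3·(-84) = -57
u[9] = (-57) - 3·267 + 3·24 = -786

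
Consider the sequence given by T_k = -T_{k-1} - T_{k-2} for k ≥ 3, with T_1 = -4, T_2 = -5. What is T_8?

-5

T_3 = -(-5) - (-4) = 9
T_4 = -9 - (-5) = -4
T_5 = -(-4) - 9 = -5
T_6 = -(-5) - (-4) = 9
T_7 = -9 - (-5) = -4
T_8 = -(-4) - 9 = -5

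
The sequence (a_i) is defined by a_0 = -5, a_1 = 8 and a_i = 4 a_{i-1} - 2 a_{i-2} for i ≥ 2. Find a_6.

a_2 = 4*8 - 2*(-5) = 42
a_3 = 4*42 - 2*8 = 152
a_4 = 4*152 - 2*42 = 524
a_5 = 4*524 - 2*152 = 1792
a_6 = 4*1792 - 2*524 = 6120

6120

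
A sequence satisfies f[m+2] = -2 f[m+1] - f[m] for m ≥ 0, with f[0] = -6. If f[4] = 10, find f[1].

Let f[1] = z.
f[2] = 6 - 2z
f[3] = -12 + 3z
f[4] = 18 - 4z
So 18 - 4z = 10, giving z = 2.

2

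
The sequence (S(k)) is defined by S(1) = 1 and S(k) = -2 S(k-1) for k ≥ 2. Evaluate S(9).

S(2) = -2·1 = -2
S(3) = -2·(-2) = 4
S(4) = -2·4 = -8
S(5) = -2·(-8) = 16
S(6) = -2·16 = -32
S(7) = -2·(-32) = 64
S(8) = -2·64 = -128
S(9) = -2·(-128) = 256

256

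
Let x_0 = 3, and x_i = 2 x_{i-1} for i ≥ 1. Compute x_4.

48

x_1 = 2(3) = 6
x_2 = 2(6) = 12
x_3 = 2(12) = 24
x_4 = 2(24) = 48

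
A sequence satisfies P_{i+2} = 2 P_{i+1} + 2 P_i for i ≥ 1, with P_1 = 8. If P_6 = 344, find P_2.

2

Let P_2 = y.
P_3 = 16 + 2y
P_4 = 32 + 6y
P_5 = 96 + 16y
P_6 = 256 + 44y
So 256 + 44y = 344, giving y = 2.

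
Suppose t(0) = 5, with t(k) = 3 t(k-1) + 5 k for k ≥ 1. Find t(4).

695

t(1) = 3·5 + 5 = 20
t(2) = 3·20 + 10 = 70
t(3) = 3·70 + 15 = 225
t(4) = 3·225 + 20 = 695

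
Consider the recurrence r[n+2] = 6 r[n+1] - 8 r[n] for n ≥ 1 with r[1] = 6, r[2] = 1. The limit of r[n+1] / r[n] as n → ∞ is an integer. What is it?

The characteristic equation is r^2 - 6r + 8 = 0, which factors as (r - 4)(r - 2) = 0.
So the roots are 4 and 2. Since |4| > |2| and the coefficient of 4^n is non-zero, the ratio tends to 4.

4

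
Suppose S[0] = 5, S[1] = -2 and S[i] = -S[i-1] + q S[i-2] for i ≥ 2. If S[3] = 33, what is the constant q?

-5

S[2] = 2 + 5q
S[3] = -2 - 7q
So -2 - 7q = 33, giving q = -5.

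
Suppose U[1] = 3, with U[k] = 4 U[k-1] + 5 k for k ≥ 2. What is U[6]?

7042

U[2] = 4·3 + 10 = 22
U[3] = 4·22 + 15 = 103
U[4] = 4·103 + 20 = 432
U[5] = 4·432 + 25 = 1753
U[6] = 4·1753 + 30 = 7042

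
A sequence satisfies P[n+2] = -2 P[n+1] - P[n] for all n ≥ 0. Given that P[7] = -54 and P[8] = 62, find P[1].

Rearranging, P[n-2] = -(P[n] + 2 P[n-1]).
P[6] = -(62 + 2(-54)) = 46
P[5] = -(-54 + 2(46)) = -38
P[4] = -(46 + 2(-38)) = 30
P[3] = -(-38 + 2(30)) = -22
P[2] = -(30 + 2(-22)) = 14
P[1] = -(-22 + 2(14)) = -6

-6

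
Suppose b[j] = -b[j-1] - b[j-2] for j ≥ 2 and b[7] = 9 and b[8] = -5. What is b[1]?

Rearranging, b[j-2] = -(b[j] + b[j-1]).
b[6] = -(-5 + 9) = -4
b[5] = -(9 + (-4)) = -5
b[4] = -(-4 + (-5)) = 9
b[3] = -(-5 + 9) = -4
b[2] = -(9 + (-4)) = -5
b[1] = -(-4 + (-5)) = 9

9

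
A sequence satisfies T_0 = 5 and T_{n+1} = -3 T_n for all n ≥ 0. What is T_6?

3645

T_1 = -3(5) = -15
T_2 = -3(-15) = 45
T_3 = -3(45) = -135
T_4 = -3(-135) = 405
T_5 = -3(405) = -1215
T_6 = -3(-1215) = 3645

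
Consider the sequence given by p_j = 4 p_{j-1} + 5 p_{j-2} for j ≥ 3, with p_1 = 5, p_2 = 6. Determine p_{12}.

89518226

p_3 = 4*6 + 5*5 = 49
p_4 = 4*49 + 5*6 = 226
p_5 = 4*226 + 5*49 = 1149
p_6 = 4*1149 + 5*226 = 5726
p_7 = 4*5726 + 5*1149 = 28649
p_8 = 4*28649 + 5*5726 = 143226
p_9 = 4*143226 + 5*28649 = 716149
p_{10} = 4*716149 + 5*143226 = 3580726
p_{11} = 4*3580726 + 5*716149 = 17903649
p_{12} = 4*17903649 + 5*3580726 = 89518226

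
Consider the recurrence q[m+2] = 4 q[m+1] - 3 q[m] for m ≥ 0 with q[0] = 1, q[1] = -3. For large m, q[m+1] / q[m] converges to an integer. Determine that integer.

3

The characteristic equation is r^2 - 4r + 3 = 0, which factors as (r - 3)(r - 1) = 0.
So the roots are 3 and 1. Since |3| > |1| and the coefficient of 3^m is non-zero, the ratio tends to 3.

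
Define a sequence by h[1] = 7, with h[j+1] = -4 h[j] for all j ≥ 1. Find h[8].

h[2] = -4(7) = -28
h[3] = -4(-28) = 112
h[4] = -4(112) = -448
h[5] = -4(-448) = 1792
h[6] = -4(1792) = -7168
h[7] = -4(-7168) = 28672
h[8] = -4(28672) = -114688

-114688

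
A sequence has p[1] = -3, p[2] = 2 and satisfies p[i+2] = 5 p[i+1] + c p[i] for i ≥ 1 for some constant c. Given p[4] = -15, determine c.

5

p[3] = 10 - 3c
p[4] = 50 - 13c
So 50 - 13c = -15, giving c = 5.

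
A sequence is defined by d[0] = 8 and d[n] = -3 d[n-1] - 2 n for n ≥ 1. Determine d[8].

54944

d[1] = -3(8) - 2 = -26
d[2] = -3(-26) - 4 = 74
d[3] = -3(74) - 6 = -228
d[4] = -3(-228) - 8 = 676
d[5] = -3(676) - 10 = -2038
d[6] = -3(-2038) - 12 = 6102
d[7] = -3(6102) - 14 = -18320
d[8] = -3(-18320) - 16 = 54944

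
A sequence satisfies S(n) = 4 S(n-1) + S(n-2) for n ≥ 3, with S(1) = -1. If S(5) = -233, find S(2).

-3

Let S(2) = z.
S(3) = -1 + 4z
S(4) = -4 + 17z
S(5) = -17 + 72z
So -17 + 72z = -233, giving z = -3.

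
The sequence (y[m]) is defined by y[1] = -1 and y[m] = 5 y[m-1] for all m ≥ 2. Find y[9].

-390625

y[2] = 5(-1) = -5
y[3] = 5(-5) = -25
y[4] = 5(-25) = -125
y[5] = 5(-125) = -625
y[6] = 5(-625) = -3125
y[7] = 5(-3125) = -15625
y[8] = 5(-15625) = -78125
y[9] = 5(-78125) = -390625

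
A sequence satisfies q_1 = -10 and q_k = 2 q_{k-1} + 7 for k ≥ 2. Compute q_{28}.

The fixed point is 7/(1 - 2) = -7, so q_k + 7 = 2(q_{k-1} + 7).
Hence q_k = -3·2^{k-1} - 7.
q_{28} = -3·2^{27} - 7 = -3·134217728 - 7 = -402653191.

-402653191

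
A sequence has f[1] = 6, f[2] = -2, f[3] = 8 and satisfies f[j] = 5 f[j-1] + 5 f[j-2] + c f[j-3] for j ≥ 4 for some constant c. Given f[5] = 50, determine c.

-5

f[4] = 30 + 6c
f[5] = 190 + 28c
So 190 + 28c = 50, giving c = -5.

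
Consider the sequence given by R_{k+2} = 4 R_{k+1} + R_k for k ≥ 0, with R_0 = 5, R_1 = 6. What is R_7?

39298

R_2 = 4*6 + 5 = 29
R_3 = 4*29 + 6 = 122
R_4 = 4*122 + 29 = 517
R_5 = 4*517 + 122 = 2190
R_6 = 4*2190 + 517 = 9277
R_7 = 4*9277 + 2190 = 39298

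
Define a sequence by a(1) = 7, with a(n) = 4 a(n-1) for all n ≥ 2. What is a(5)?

a(2) = 4*7 = 28
a(3) = 4*28 = 112
a(4) = 4*112 = 448
a(5) = 4*448 = 1792

1792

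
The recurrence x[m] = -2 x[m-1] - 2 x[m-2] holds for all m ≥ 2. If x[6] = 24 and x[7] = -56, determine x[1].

Rearranging, x[m-2] = (x[m] + 2 x[m-1]) / -2.
x[5] = (-56 + 2·24) / -2 = -8/-2 = 4
x[4] = (24 + 2·4) / -2 = 32/-2 = -16
x[3] = (4 + 2·(-16)) / -2 = -28/-2 = 14
x[2] = (-16 + 2·14) / -2 = 12/-2 = -6
x[1] = (14 + 2·(-6)) / -2 = 2/-2 = -1

-1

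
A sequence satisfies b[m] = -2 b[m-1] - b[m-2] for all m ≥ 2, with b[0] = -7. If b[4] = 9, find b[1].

Let b[1] = x.
b[2] = 7 - 2x
b[3] = -14 + 3x
b[4] = 21 - 4x
So 21 - 4x = 9, giving x = 3.

3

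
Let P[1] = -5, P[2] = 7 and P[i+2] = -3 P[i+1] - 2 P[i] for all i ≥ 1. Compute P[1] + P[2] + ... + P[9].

P[3] = -3*7 - 2*(-5) = -11
P[4] = -3*(-11) - 2*7 = 19
P[5] = -3*19 - 2*(-11) = -35
P[6] = -3*(-35) - 2*19 = 67
P[7] = -3*67 - 2*(-35) = -131
P[8] = -3*(-131) - 2*67 = 259
P[9] = -3*259 - 2*(-131) = -515
Sum = (-5) + 7 + (-11) + 19 + (-35) + 67 + (-131) + 259 + (-515) = -345

-345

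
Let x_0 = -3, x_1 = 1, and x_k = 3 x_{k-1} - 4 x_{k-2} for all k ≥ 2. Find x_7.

x_2 = 3·1 - 4·(-3) = 15
x_3 = 3·15 - 4·1 = 41
x_4 = 3·41 - 4·15 = 63
x_5 = 3·63 - 4·41 = 25
x_6 = 3·25 - 4·63 = -177
x_7 = 3·(-177) - 4·25 = -631

-631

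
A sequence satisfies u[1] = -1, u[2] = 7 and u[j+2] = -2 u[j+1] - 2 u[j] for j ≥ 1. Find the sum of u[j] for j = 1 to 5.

8

u[3] = -2(7) - 2(-1) = -12
u[4] = -2(-12) - 2(7) = 10
u[5] = -2(10) - 2(-12) = 4
Sum = (-1) + 7 + (-12) + 10 + 4 = 8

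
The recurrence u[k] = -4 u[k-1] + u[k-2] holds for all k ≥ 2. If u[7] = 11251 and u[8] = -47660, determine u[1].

3

Rearranging, u[k-2] = u[k] + 4 u[k-1].
u[6] = -47660 + 4·11251 = -2656
u[5] = 11251 + 4·(-2656) = 627
u[4] = -2656 + 4·627 = -148
u[3] = 627 + 4·(-148) = 35
u[2] = -148 + 4·35 = -8
u[1] = 35 + 4·(-8) = 3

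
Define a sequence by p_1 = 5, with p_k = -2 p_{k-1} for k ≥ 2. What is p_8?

-640

p_2 = -2*5 = -10
p_3 = -2*(-10) = 20
p_4 = -2*20 = -40
p_5 = -2*(-40) = 80
p_6 = -2*80 = -160
p_7 = -2*(-160) = 320
p_8 = -2*320 = -640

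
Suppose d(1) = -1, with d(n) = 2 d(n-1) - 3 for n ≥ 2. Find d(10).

d(2) = 2(-1) - 3 = -5
d(3) = 2(-5) - 3 = -13
d(4) = 2(-13) - 3 = -29
d(5) = 2(-29) - 3 = -61
d(6) = 2(-61) - 3 = -125
d(7) = 2(-125) - 3 = -253
d(8) = 2(-253) - 3 = -509
d(9) = 2(-509) - 3 = -1021
d(10) = 2(-1021) - 3 = -2045

-2045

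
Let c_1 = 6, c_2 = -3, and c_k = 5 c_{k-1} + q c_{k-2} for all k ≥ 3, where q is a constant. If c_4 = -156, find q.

-3

c_3 = -15 + 6q
c_4 = -75 + 27q
So -75 + 27q = -156, giving q = -3.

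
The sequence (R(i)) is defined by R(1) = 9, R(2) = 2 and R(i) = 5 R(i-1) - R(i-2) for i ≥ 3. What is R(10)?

R(3) = 5(2) - 9 = 1
R(4) = 5(1) - 2 = 3
R(5) = 5(3) - 1 = 14
R(6) = 5(14) - 3 = 67
R(7) = 5(67) - 14 = 321
R(8) = 5(321) - 67 = 1538
R(9) = 5(1538) - 321 = 7369
R(10) = 5(7369) - 1538 = 35307

35307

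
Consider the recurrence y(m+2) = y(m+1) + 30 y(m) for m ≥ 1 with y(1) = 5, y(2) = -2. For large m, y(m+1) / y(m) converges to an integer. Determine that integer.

The characteristic equation is r^2 - r - 30 = 0, which factors as (r - 6)(r + 5) = 0.
So the roots are 6 and -5. Since |6| > |-5| and the coefficient of 6^m is non-zero, the ratio tends to 6.

6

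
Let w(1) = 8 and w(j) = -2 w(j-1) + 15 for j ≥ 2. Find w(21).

3145733

The fixed point is 15/(1 + 2) = 5, so w(j) - 5 = -2(w(j-1) - 5).
Hence w(j) = 3·(-2)^{j-1} + 5.
w(21) = 3·(-2)^{20} + 5 = 3·1048576 + 5 = 3145733.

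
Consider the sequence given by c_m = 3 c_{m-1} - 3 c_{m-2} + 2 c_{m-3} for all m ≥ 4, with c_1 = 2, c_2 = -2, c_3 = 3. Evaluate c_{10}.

c_4 = 3*3 - 3*(-2) + 2*2 = 19
c_5 = 3*19 - 3*3 + 2*(-2) = 44
c_6 = 3*44 - 3*19 + 2*3 = 81
c_7 = 3*81 - 3*44 + 2*19 = 149
c_8 = 3*149 - 3*81 + 2*44 = 292
c_9 = 3*292 - 3*149 + 2*81 = 591
c_{10} = 3*591 - 3*292 + 2*149 = 1195

1195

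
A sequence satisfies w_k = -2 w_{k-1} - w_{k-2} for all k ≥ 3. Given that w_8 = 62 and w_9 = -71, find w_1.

Rearranging, w_{k-2} = -(w_k + 2 w_{k-1}).
w_7 = -(-71 + 2*62) = -53
w_6 = -(62 + 2*(-53)) = 44
w_5 = -(-53 + 2*44) = -35
w_4 = -(44 + 2*(-35)) = 26
w_3 = -(-35 + 2*26) = -17
w_2 = -(26 + 2*(-17)) = 8
w_1 = -(-17 + 2*8) = 1

1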